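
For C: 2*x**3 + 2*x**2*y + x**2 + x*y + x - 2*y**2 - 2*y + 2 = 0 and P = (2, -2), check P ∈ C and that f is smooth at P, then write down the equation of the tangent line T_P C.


Tangent line at P: 11*x + 16*y + 10 = 0.

Step 1: f(2, -2) = 0, so P lies on C.
Step 2: partial derivatives
  f_x(x, y) = 6*x**2 + 4*x*y + 2*x + y + 1, f_y(x, y) = 2*x**2 + x - 4*y - 2.
  f_x(P) = 11, f_y(P) = 16 (gradient nonzero, so P is smooth).
Step 3: tangent line at P: 11·(x − 2) + 16·(y − -2) = 0.
Expanding: 11*x + 16*y + 10 = 0.


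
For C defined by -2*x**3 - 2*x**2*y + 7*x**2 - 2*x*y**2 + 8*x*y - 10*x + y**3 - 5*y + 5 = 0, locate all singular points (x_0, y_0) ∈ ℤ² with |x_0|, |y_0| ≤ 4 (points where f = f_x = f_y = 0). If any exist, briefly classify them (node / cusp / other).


Singular points: {(1, 1)}; classification: node.

Compute partial derivatives:
  f_x = -6*x**2 - 4*x*y + 14*x - 2*y**2 + 8*y - 10.
  f_y = -2*x**2 - 4*x*y + 8*x + 3*y**2 - 5.
Scan x_0 ∈ {−4, ..., 4}. For each x_0, f_y(x_0, y) is a polynomial in y; find its integer roots y ∈ {−4, ..., 4}, then test f_x and f at those candidates.
  x = -4: f_y(-4, y) = 3*y**2 + 16*y - 69; no integer root y with |y| ≤ 4.
  x = -3: f_y(-3, y) = 3*y**2 + 12*y - 47; no integer root y with |y| ≤ 4.
  x = -2: f_y(-2, y) = 3*y**2 + 8*y - 29; no integer root y with |y| ≤ 4.
  x = -1: f_y(-1, y) = 3*y**2 + 4*y - 15; vanishes at y ∈ {-3}. (-1, -3): f_x = -84 ≠ 0.
  x = 0: f_y(0, y) = 3*y**2 - 5; no integer root y with |y| ≤ 4.
  x = 1: f_y(1, y) = 3*y**2 - 4*y + 1; vanishes at y ∈ {1}. (1, 1): f_x = 0, f = 0 — SINGULAR.
  x = 2: f_y(2, y) = 3*y**2 - 8*y + 3; no integer root y with |y| ≤ 4.
  x = 3: f_y(3, y) = 3*y**2 - 12*y + 1; no integer root y with |y| ≤ 4.
  x = 4: f_y(4, y) = 3*y**2 - 16*y - 5; no integer root y with |y| ≤ 4.
Only singular point on the grid: (1, 1).
Classify: substitute x = 1 + u, y = 1 + v and expand: f = -2*u**3 - 2*u**2*v - u**2 - 2*u*v**2 + v**3 + v**2.
No constant or linear terms (consistent with a singular point). Quadratic part: -u**2 + v**2. Cubic part: -2*u**3 - 2*u**2*v - 2*u*v**2 + v**3.
The quadratic part v**2 - u**2 = (v − u)(v + u) splits into two distinct linear factors, so there are two distinct tangent lines y − 1 = ±(x − 1) — this is a node (ordinary double point).
Classification: node.


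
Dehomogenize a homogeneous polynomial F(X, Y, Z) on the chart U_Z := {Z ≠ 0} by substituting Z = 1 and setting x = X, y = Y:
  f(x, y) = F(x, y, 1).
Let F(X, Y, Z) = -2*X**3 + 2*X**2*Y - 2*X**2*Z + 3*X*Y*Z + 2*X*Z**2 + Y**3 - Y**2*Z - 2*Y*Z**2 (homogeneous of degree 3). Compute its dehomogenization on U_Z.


f(x, y) = -2*x**3 + 2*x**2*y - 2*x**2 + 3*x*y + 2*x + y**3 - y**2 - 2*y

On U_Z we set Z = 1. Each monomial c·X^i·Y^j·Z^k in F becomes c·x^i·y^j·1^k = c·x^i·y^j.
Substituting Z = 1: F(X, Y, 1) = -2*x**3 + 2*x**2*y - 2*x**2 + 3*x*y + 2*x + y**3 - y**2 - 2*y.
Note: deg(f) ≤ deg(F) = 3; strict inequality happens when F is divisible by Z (lost terms).


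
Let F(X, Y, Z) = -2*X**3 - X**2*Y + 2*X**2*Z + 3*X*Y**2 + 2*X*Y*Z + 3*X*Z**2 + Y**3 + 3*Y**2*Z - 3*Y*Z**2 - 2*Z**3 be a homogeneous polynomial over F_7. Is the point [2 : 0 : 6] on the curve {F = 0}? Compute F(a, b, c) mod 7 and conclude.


F(2,0,6) ≡ 5 (mod 7); P is NOT on the curve.

Evaluate F(2, 0, 6) term-by-term (mod 7).
  -2*X**3 ↦ -2·8·1·1 = -16
  -X**2*Y ↦ -1·4·0·1 = 0
  2*X**2*Z ↦ 2·4·1·6 = 48
  3*X*Y**2 ↦ 3·2·0·1 = 0
  2*X*Y*Z ↦ 2·2·0·6 = 0
  3*X*Z**2 ↦ 3·2·1·36 = 216
  Y**3 ↦ 1·1·0·1 = 0
  3*Y**2*Z ↦ 3·1·0·6 = 0
  -3*Y*Z**2 ↦ -3·1·0·36 = 0
  -2*Z**3 ↦ -2·1·1·216 = -432
Sum: F(2, 0, 6) = (-16) + (0) + (48) + (0) + (0) + (216) + (0) + (0) + (0) + (-432) = -184.
Reducing mod 7: -184 ≡ 5 (mod 7).
Since F(a, b, c) ≡ 5 ≠ 0 (mod 7), P does NOT lie on the curve.


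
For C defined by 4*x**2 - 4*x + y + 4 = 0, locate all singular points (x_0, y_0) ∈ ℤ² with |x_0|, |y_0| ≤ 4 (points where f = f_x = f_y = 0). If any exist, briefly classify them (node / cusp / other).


No singular points in the scanned grid; C is smooth there.

Compute partial derivatives:
  f_x = 8*x - 4.
  f_y = 1.
f_y = 1 is a nonzero constant, so f_y never vanishes: no point (x, y) can satisfy f = f_x = f_y = 0. In particular no (x, y) ∈ {−4, ..., 4}² is singular; the curve is smooth.


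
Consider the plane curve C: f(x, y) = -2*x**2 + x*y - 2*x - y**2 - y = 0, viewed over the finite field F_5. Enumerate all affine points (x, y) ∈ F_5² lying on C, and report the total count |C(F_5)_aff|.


Affine F_5-points: {(0, 0), (0, 4), (1, 1), (1, 4), (4, 0), (4, 3)}; count = 6.

For each of the 25 pairs (x, y) ∈ F_5², evaluate f(x, y) mod 5. Record the zeros.
  x = 0: [0↦0, 1↦3, 2↦4, 3↦3, 4↦0]  zeros at y ∈ {0, 4}
  x = 1: [0↦1, 1↦0, 2↦2, 3↦2, 4↦0]  zeros at y ∈ {1, 4}
  x = 2: [0↦3, 1↦3, 2↦1, 3↦2, 4↦1]  zeros at y ∈ ∅
  x = 3: [0↦1, 1↦2, 2↦1, 3↦3, 4↦3]  zeros at y ∈ ∅
  x = 4: [0↦0, 1↦2, 2↦2, 3↦0, 4↦1]  zeros at y ∈ {0, 3}
Collecting zeros: affine points = {(0, 0), (0, 4), (1, 1), (1, 4), (4, 0), (4, 3)}.
Total count |C(F_5)_aff| = 6.


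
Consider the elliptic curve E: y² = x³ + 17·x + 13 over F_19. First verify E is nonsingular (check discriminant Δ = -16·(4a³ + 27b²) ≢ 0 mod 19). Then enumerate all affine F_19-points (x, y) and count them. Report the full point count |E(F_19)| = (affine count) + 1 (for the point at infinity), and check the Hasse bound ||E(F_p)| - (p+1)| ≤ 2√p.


Affine points = {(2, 6), (2, 13), (7, 0), (10, 9), (10, 10), (11, 7), (11, 12), (12, 8), (12, 11), (16, 7), (16, 12), (17, 3), (17, 16)}; affine count = 13; |E(F_19)| = 14.

Discriminant check: Δ ∝ 4a³ + 27b² = 4·17³ + 27·13² = 4·4913 + 27·169 ≡ 9 (mod 19). Nonzero ⇒ E is nonsingular.
For each x ∈ F_19, compute rhs = x³ + 17·x + 13 mod 19, then count y ∈ F_19 with y² ≡ rhs.
  x = 0: rhs = 13, matching y values: none (0 points).
  x = 1: rhs = 12, matching y values: none (0 points).
  x = 2: rhs = 17, matching y values: 6, 13 (2 points).
  x = 3: rhs = 15, matching y values: none (0 points).
  x = 4: rhs = 12, matching y values: none (0 points).
  x = 5: rhs = 14, matching y values: none (0 points).
  x = 6: rhs = 8, matching y values: none (0 points).
  x = 7: rhs = 0, matching y values: 0 (1 points).
  x = 8: rhs = 15, matching y values: none (0 points).
  x = 9: rhs = 2, matching y values: none (0 points).
  x = 10: rhs = 5, matching y values: 9, 10 (2 points).
  x = 11: rhs = 11, matching y values: 7, 12 (2 points).
  x = 12: rhs = 7, matching y values: 8, 11 (2 points).
  x = 13: rhs = 18, matching y values: none (0 points).
  x = 14: rhs = 12, matching y values: none (0 points).
  x = 15: rhs = 14, matching y values: none (0 points).
  x = 16: rhs = 11, matching y values: 7, 12 (2 points).
  x = 17: rhs = 9, matching y values: 3, 16 (2 points).
  x = 18: rhs = 14, matching y values: none (0 points).
Total affine count: 13.
Full point count |E(F_19)| = 13 + 1 = 14.
Hasse bound: |14 − (19+1)| = |-6| = 6 ≤ 2√19 ≈ 8.7178 ✓.


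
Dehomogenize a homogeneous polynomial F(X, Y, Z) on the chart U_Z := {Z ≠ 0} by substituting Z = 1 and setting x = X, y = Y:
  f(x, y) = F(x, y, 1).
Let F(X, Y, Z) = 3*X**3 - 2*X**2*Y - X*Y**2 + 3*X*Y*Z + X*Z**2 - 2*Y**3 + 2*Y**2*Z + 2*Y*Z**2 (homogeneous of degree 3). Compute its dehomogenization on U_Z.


f(x, y) = 3*x**3 - 2*x**2*y - x*y**2 + 3*x*y + x - 2*y**3 + 2*y**2 + 2*y

On U_Z we set Z = 1. Each monomial c·X^i·Y^j·Z^k in F becomes c·x^i·y^j·1^k = c·x^i·y^j.
Substituting Z = 1: F(X, Y, 1) = 3*x**3 - 2*x**2*y - x*y**2 + 3*x*y + x - 2*y**3 + 2*y**2 + 2*y.
Note: deg(f) ≤ deg(F) = 3; strict inequality happens when F is divisible by Z (lost terms).


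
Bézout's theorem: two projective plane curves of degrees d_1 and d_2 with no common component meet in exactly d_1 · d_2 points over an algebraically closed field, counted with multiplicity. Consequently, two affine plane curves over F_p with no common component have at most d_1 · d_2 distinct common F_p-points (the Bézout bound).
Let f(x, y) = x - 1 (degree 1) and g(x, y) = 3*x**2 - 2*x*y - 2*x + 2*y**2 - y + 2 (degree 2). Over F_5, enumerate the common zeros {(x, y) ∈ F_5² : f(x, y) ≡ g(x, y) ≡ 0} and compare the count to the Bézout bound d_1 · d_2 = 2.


Common zeros: {(1, 2)}; count = 1; Bézout bound = 2.

deg(f) = 1, deg(g) = 2, so Bézout bound = 2.
Scan x ∈ F_5. For each x, list the y ∈ F_5 with f(x, y) ≡ 0 and those with g(x, y) ≡ 0 (mod 5); the common zeros in that column are the intersection.
  x = 0: f ≡ 0 at y ∈ ∅; g ≡ 0 at y ∈ {4}; common: ∅.
  x = 1: f ≡ 0 at y ∈ {0, 1, 2, 3, 4}; g ≡ 0 at y ∈ {2}; common: {2}.
  x = 2: f ≡ 0 at y ∈ ∅; g ≡ 0 at y ∈ {0}; common: ∅.
  x = 3: f ≡ 0 at y ∈ ∅; g ≡ 0 at y ∈ {3}; common: ∅.
  x = 4: f ≡ 0 at y ∈ ∅; g ≡ 0 at y ∈ {1}; common: ∅.
Collecting: common zeros = {(1, 2)}, so the count is 1.
Comparison with the Bézout bound: 1 ≤ 2 = deg(f)·deg(g), as expected for curves with no common component (the affine F_5-count falls short of the bound because intersections may lie at infinity, over extension fields, or carry multiplicity).


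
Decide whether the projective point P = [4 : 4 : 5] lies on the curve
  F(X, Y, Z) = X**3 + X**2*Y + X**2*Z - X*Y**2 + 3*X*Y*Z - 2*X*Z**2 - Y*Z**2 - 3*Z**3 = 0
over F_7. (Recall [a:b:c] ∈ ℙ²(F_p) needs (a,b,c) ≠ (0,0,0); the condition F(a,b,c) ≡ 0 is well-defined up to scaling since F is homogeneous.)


F(4,4,5) ≡ 3 (mod 7); P is NOT on the curve.

Evaluate F(4, 4, 5) term-by-term (mod 7).
  X**3 ↦ 1·64·1·1 = 64
  X**2*Y ↦ 1·16·4·1 = 64
  X**2*Z ↦ 1·16·1·5 = 80
  -X*Y**2 ↦ -1·4·16·1 = -64
  3*X*Y*Z ↦ 3·4·4·5 = 240
  -2*X*Z**2 ↦ -2·4·1·25 = -200
  -Y*Z**2 ↦ -1·1·4·25 = -100
  -3*Z**3 ↦ -3·1·1·125 = -375
Sum: F(4, 4, 5) = (64) + (64) + (80) + (-64) + (240) + (-200) + (-100) + (-375) = -291.
Reducing mod 7: -291 ≡ 3 (mod 7).
Since F(a, b, c) ≡ 3 ≠ 0 (mod 7), P does NOT lie on the curve.


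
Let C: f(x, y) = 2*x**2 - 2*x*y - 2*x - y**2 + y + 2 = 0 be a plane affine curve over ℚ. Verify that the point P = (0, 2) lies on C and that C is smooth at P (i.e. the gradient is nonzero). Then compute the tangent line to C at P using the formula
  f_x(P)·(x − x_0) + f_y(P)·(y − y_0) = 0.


Tangent line at P: -6*x - 3*y + 6 = 0.

Step 1: f(0, 2) = 0, so P lies on C.
Step 2: partial derivatives
  f_x(x, y) = 4*x - 2*y - 2, f_y(x, y) = -2*x - 2*y + 1.
  f_x(P) = -6, f_y(P) = -3 (gradient nonzero, so P is smooth).
Step 3: tangent line at P: -6·(x − 0) + -3·(y − 2) = 0.
Expanding: -6*x - 3*y + 6 = 0.


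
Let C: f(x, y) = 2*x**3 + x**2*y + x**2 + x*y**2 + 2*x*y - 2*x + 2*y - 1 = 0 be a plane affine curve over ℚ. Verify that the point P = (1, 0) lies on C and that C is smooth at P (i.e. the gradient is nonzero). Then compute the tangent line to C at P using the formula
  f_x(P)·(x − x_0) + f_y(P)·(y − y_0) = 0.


Tangent line at P: 6*x + 5*y - 6 = 0.

Step 1: f(1, 0) = 0, so P lies on C.
Step 2: partial derivatives
  f_x(x, y) = 6*x**2 + 2*x*y + 2*x + y**2 + 2*y - 2, f_y(x, y) = x**2 + 2*x*y + 2*x + 2.
  f_x(P) = 6, f_y(P) = 5 (gradient nonzero, so P is smooth).
Step 3: tangent line at P: 6·(x − 1) + 5·(y − 0) = 0.
Expanding: 6*x + 5*y - 6 = 0.


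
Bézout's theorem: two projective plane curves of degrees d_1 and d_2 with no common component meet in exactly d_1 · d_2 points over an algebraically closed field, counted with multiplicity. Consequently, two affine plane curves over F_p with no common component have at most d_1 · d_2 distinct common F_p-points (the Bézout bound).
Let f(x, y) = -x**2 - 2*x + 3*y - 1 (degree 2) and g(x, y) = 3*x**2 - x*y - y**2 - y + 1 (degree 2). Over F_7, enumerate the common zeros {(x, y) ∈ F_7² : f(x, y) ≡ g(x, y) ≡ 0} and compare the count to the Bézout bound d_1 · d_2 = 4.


Common zeros: {(3, 3), (5, 5)}; count = 2; Bézout bound = 4.

deg(f) = 2, deg(g) = 2, so Bézout bound = 4.
Scan x ∈ F_7. For each x, list the y ∈ F_7 with f(x, y) ≡ 0 and those with g(x, y) ≡ 0 (mod 7); the common zeros in that column are the intersection.
  x = 0: f ≡ 0 at y ∈ {5}; g ≡ 0 at y ∈ ∅; common: ∅.
  x = 1: f ≡ 0 at y ∈ {6}; g ≡ 0 at y ∈ ∅; common: ∅.
  x = 2: f ≡ 0 at y ∈ {3}; g ≡ 0 at y ∈ ∅; common: ∅.
  x = 3: f ≡ 0 at y ∈ {3}; g ≡ 0 at y ∈ {0, 3}; common: {3}.
  x = 4: f ≡ 0 at y ∈ {6}; g ≡ 0 at y ∈ {0, 2}; common: ∅.
  x = 5: f ≡ 0 at y ∈ {5}; g ≡ 0 at y ∈ {3, 5}; common: {5}.
  x = 6: f ≡ 0 at y ∈ {0}; g ≡ 0 at y ∈ {2, 5}; common: ∅.
Collecting: common zeros = {(3, 3), (5, 5)}, so the count is 2.
Comparison with the Bézout bound: 2 ≤ 4 = deg(f)·deg(g), as expected for curves with no common component (the affine F_7-count falls short of the bound because intersections may lie at infinity, over extension fields, or carry multiplicity).


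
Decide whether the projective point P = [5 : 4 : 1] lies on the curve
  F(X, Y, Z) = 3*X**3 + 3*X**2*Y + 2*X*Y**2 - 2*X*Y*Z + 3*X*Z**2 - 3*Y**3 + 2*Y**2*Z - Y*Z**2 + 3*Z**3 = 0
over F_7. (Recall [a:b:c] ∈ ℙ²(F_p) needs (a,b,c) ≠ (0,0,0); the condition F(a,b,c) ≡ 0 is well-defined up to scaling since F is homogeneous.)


F(5,4,1) ≡ 5 (mod 7); P is NOT on the curve.

Evaluate F(5, 4, 1) term-by-term (mod 7).
  3*X**3 ↦ 3·125·1·1 = 375
  3*X**2*Y ↦ 3·25·4·1 = 300
  2*X*Y**2 ↦ 2·5·16·1 = 160
  -2*X*Y*Z ↦ -2·5·4·1 = -40
  3*X*Z**2 ↦ 3·5·1·1 = 15
  -3*Y**3 ↦ -3·1·64·1 = -192
  2*Y**2*Z ↦ 2·1·16·1 = 32
  -Y*Z**2 ↦ -1·1·4·1 = -4
  3*Z**3 ↦ 3·1·1·1 = 3
Sum: F(5, 4, 1) = (375) + (300) + (160) + (-40) + (15) + (-192) + (32) + (-4) + (3) = 649.
Reducing mod 7: 649 ≡ 5 (mod 7).
Since F(a, b, c) ≡ 5 ≠ 0 (mod 7), P does NOT lie on the curve.


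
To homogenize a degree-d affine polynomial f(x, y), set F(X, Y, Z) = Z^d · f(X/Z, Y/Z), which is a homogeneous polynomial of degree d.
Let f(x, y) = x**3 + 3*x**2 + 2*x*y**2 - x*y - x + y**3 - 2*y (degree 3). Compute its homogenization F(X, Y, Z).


F(X, Y, Z) = X**3 + 3*X**2*Z + 2*X*Y**2 - X*Y*Z - X*Z**2 + Y**3 - 2*Y*Z**2

deg(f) = 3.
Substitute x = X/Z, y = Y/Z into f, then multiply by Z^3.
  monomial 1·x^3·y^0 ↦ 1·X^3·Y^0·Z^0.
  monomial 3·x^2·y^0 ↦ 3·X^2·Y^0·Z^1.
  monomial 2·x^1·y^2 ↦ 2·X^1·Y^2·Z^0.
  monomial -1·x^1·y^1 ↦ -1·X^1·Y^1·Z^1.
  monomial -1·x^1·y^0 ↦ -1·X^1·Y^0·Z^2.
  monomial 1·x^0·y^3 ↦ 1·X^0·Y^3·Z^0.
  monomial -2·x^0·y^1 ↦ -2·X^0·Y^1·Z^2.
Collecting: F(X, Y, Z) = X**3 + 3*X**2*Z + 2*X*Y**2 - X*Y*Z - X*Z**2 + Y**3 - 2*Y*Z**2.


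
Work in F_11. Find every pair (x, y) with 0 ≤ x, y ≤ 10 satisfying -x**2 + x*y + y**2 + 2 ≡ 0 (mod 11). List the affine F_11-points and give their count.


Affine F_11-points: {(0, 3), (0, 8), (2, 4), (2, 5), (3, 3), (3, 5), (8, 6), (8, 8), (9, 6), (9, 7)}; count = 10.

For each of the 121 pairs (x, y) ∈ F_11², evaluate f(x, y) mod 11. Record the zeros.
  x = 0: [0↦2, 1↦3, 2↦6, 3↦0, 4↦7, 5↦5, 6↦5, 7↦7, 8↦0, 9↦6, 10↦3]  zeros at y ∈ {3, 8}
  x = 1: [0↦1, 1↦3, 2↦7, 3↦2, 4↦10, 5↦9, 6↦10, 7↦2, 8↦7, 9↦3, 10↦1]  zeros at y ∈ ∅
  x = 2: [0↦9, 1↦1, 2↦6, 3↦2, 4↦0, 5↦0, 6↦2, 7↦6, 8↦1, 9↦9, 10↦8]  zeros at y ∈ {4, 5}
  x = 3: [0↦4, 1↦8, 2↦3, 3↦0, 4↦10, 5↦0, 6↦3, 7↦8, 8↦4, 9↦2, 10↦2]  zeros at y ∈ {3, 5}
  x = 4: [0↦8, 1↦2, 2↦9, 3↦7, 4↦7, 5↦9, 6↦2, 7↦8, 8↦5, 9↦4, 10↦5]  zeros at y ∈ ∅
  x = 5: [0↦10, 1↦5, 2↦2, 3↦1, 4↦2, 5↦5, 6↦10, 7↦6, 8↦4, 9↦4, 10↦6]  zeros at y ∈ ∅
  x = 6: [0↦10, 1↦6, 2↦4, 3↦4, 4↦6, 5↦10, 6↦5, 7↦2, 8↦1, 9↦2, 10↦5]  zeros at y ∈ ∅
  x = 7: [0↦8, 1↦5, 2↦4, 3↦5, 4↦8, 5↦2, 6↦9, 7↦7, 8↦7, 9↦9, 10↦2]  zeros at y ∈ ∅
  x = 8: [0↦4, 1↦2, 2↦2, 3↦4, 4↦8, 5↦3, 6↦0, 7↦10, 8↦0, 9↦3, 10↦8]  zeros at y ∈ {6, 8}
  x = 9: [0↦9, 1↦8, 2↦9, 3↦1, 4↦6, 5↦2, 6↦0, 7↦0, 8↦2, 9↦6, 10↦1]  zeros at y ∈ {6, 7}
  x = 10: [0↦1, 1↦1, 2↦3, 3↦7, 4↦2, 5↦10, 6↦9, 7↦10, 8↦2, 9↦7, 10↦3]  zeros at y ∈ ∅
Collecting zeros: affine points = {(0, 3), (0, 8), (2, 4), (2, 5), (3, 3), (3, 5), (8, 6), (8, 8), (9, 6), (9, 7)}.
Total count |C(F_11)_aff| = 10.


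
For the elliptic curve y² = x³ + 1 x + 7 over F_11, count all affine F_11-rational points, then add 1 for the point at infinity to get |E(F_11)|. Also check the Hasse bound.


Affine points = {(1, 3), (1, 8), (3, 2), (3, 9), (4, 3), (4, 8), (5, 4), (5, 7), (6, 3), (6, 8), (7, 4), (7, 7), (10, 4), (10, 7)}; affine count = 14; |E(F_11)| = 15.

Discriminant check: Δ ∝ 4a³ + 27b² = 4·1³ + 27·7² = 4·1 + 27·49 ≡ 7 (mod 11). Nonzero ⇒ E is nonsingular.
For each x ∈ F_11, compute rhs = x³ + 1·x + 7 mod 11, then count y ∈ F_11 with y² ≡ rhs.
  x = 0: rhs = 7, matching y values: none (0 points).
  x = 1: rhs = 9, matching y values: 3, 8 (2 points).
  x = 2: rhs = 6, matching y values: none (0 points).
  x = 3: rhs = 4, matching y values: 2, 9 (2 points).
  x = 4: rhs = 9, matching y values: 3, 8 (2 points).
  x = 5: rhs = 5, matching y values: 4, 7 (2 points).
  x = 6: rhs = 9, matching y values: 3, 8 (2 points).
  x = 7: rhs = 5, matching y values: 4, 7 (2 points).
  x = 8: rhs = 10, matching y values: none (0 points).
  x = 9: rhs = 8, matching y values: none (0 points).
  x = 10: rhs = 5, matching y values: 4, 7 (2 points).
Total affine count: 14.
Full point count |E(F_11)| = 14 + 1 = 15.
Hasse bound: |15 − (11+1)| = |3| = 3 ≤ 2√11 ≈ 6.6332 ✓.


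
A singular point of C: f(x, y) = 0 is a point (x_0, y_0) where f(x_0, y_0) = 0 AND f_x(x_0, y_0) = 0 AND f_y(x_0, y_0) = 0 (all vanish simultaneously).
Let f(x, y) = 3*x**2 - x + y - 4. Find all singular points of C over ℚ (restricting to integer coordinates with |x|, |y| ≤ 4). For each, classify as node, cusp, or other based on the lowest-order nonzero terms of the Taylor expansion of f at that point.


No singular points in the scanned grid; C is smooth there.

Compute partial derivatives:
  f_x = 6*x - 1.
  f_y = 1.
f_y = 1 is a nonzero constant, so f_y never vanishes: no point (x, y) can satisfy f = f_x = f_y = 0. In particular no (x, y) ∈ {−4, ..., 4}² is singular; the curve is smooth.


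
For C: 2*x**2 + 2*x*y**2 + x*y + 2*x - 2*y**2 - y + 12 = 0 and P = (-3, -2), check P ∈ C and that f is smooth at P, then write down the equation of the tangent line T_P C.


Tangent line at P: -4*x + 28*y + 44 = 0.

Step 1: f(-3, -2) = 0, so P lies on C.
Step 2: partial derivatives
  f_x(x, y) = 4*x + 2*y**2 + y + 2, f_y(x, y) = 4*x*y + x - 4*y - 1.
  f_x(P) = -4, f_y(P) = 28 (gradient nonzero, so P is smooth).
Step 3: tangent line at P: -4·(x − -3) + 28·(y − -2) = 0.
Expanding: -4*x + 28*y + 44 = 0.


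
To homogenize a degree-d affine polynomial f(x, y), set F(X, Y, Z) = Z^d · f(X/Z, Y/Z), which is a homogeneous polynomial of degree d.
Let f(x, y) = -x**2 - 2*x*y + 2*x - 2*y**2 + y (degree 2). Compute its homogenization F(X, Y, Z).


F(X, Y, Z) = -X**2 - 2*X*Y + 2*X*Z - 2*Y**2 + Y*Z

deg(f) = 2.
Substitute x = X/Z, y = Y/Z into f, then multiply by Z^2.
  monomial -1·x^2·y^0 ↦ -1·X^2·Y^0·Z^0.
  monomial -2·x^1·y^1 ↦ -2·X^1·Y^1·Z^0.
  monomial 2·x^1·y^0 ↦ 2·X^1·Y^0·Z^1.
  monomial -2·x^0·y^2 ↦ -2·X^0·Y^2·Z^0.
  monomial 1·x^0·y^1 ↦ 1·X^0·Y^1·Z^1.
Collecting: F(X, Y, Z) = -X**2 - 2*X*Y + 2*X*Z - 2*Y**2 + Y*Z.


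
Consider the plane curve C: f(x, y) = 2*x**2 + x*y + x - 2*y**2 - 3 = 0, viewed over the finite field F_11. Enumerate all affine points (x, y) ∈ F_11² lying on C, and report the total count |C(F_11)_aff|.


Affine F_11-points: {(0, 2), (0, 9), (1, 0), (1, 6), (2, 5), (2, 7), (4, 0), (4, 2), (5, 1), (5, 7), (6, 5), (6, 9)}; count = 12.

For each of the 121 pairs (x, y) ∈ F_11², evaluate f(x, y) mod 11. Record the zeros.
  x = 0: [0↦8, 1↦6, 2↦0, 3↦1, 4↦9, 5↦2, 6↦2, 7↦9, 8↦1, 9↦0, 10↦6]  zeros at y ∈ {2, 9}
  x = 1: [0↦0, 1↦10, 2↦5, 3↦7, 4↦5, 5↦10, 6↦0, 7↦8, 8↦1, 9↦1, 10↦8]  zeros at y ∈ {0, 6}
  x = 2: [0↦7, 1↦7, 2↦3, 3↦6, 4↦5, 5↦0, 6↦2, 7↦0, 8↦5, 9↦6, 10↦3]  zeros at y ∈ {5, 7}
  x = 3: [0↦7, 1↦8, 2↦5, 3↦9, 4↦9, 5↦5, 6↦8, 7↦7, 8↦2, 9↦4, 10↦2]  zeros at y ∈ ∅
  x = 4: [0↦0, 1↦2, 2↦0, 3↦5, 4↦6, 5↦3, 6↦7, 7↦7, 8↦3, 9↦6, 10↦5]  zeros at y ∈ {0, 2}
  x = 5: [0↦8, 1↦0, 2↦10, 3↦5, 4↦7, 5↦5, 6↦10, 7↦0, 8↦8, 9↦1, 10↦1]  zeros at y ∈ {1, 7}
  x = 6: [0↦9, 1↦2, 2↦2, 3↦9, 4↦1, 5↦0, 6↦6, 7↦8, 8↦6, 9↦0, 10↦1]  zeros at y ∈ {5, 9}
  x = 7: [0↦3, 1↦8, 2↦9, 3↦6, 4↦10, 5↦10, 6↦6, 7↦9, 8↦8, 9↦3, 10↦5]  zeros at y ∈ ∅
  x = 8: [0↦1, 1↦7, 2↦9, 3↦7, 4↦1, 5↦2, 6↦10, 7↦3, 8↦3, 9↦10, 10↦2]  zeros at y ∈ ∅
  x = 9: [0↦3, 1↦10, 2↦2, 3↦1, 4↦7, 5↦9, 6↦7, 7↦1, 8↦2, 9↦10, 10↦3]  zeros at y ∈ ∅
  x = 10: [0↦9, 1↦6, 2↦10, 3↦10, 4↦6, 5↦9, 6↦8, 7↦3, 8↦5, 9↦3, 10↦8]  zeros at y ∈ ∅
Collecting zeros: affine points = {(0, 2), (0, 9), (1, 0), (1, 6), (2, 5), (2, 7), (4, 0), (4, 2), (5, 1), (5, 7), (6, 5), (6, 9)}.
Total count |C(F_11)_aff| = 12.


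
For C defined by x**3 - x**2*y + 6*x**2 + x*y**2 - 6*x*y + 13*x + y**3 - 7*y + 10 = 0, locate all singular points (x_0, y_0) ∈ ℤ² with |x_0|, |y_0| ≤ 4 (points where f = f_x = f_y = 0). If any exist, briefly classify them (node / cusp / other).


Singular points: {(-2, 1)}; classification: node.

Compute partial derivatives:
  f_x = 3*x**2 - 2*x*y + 12*x + y**2 - 6*y + 13.
  f_y = -x**2 + 2*x*y - 6*x + 3*y**2 - 7.
Scan x_0 ∈ {−4, ..., 4}. For each x_0, f_y(x_0, y) is a polynomial in y; find its integer roots y ∈ {−4, ..., 4}, then test f_x and f at those candidates.
  x = -4: f_y(-4, y) = 3*y**2 - 8*y + 1; no integer root y with |y| ≤ 4.
  x = -3: f_y(-3, y) = 3*y**2 - 6*y + 2; no integer root y with |y| ≤ 4.
  x = -2: f_y(-2, y) = 3*y**2 - 4*y + 1; vanishes at y ∈ {1}. (-2, 1): f_x = 0, f = 0 — SINGULAR.
  x = -1: f_y(-1, y) = 3*y**2 - 2*y - 2; no integer root y with |y| ≤ 4.
  x = 0: f_y(0, y) = 3*y**2 - 7; no integer root y with |y| ≤ 4.
  x = 1: f_y(1, y) = 3*y**2 + 2*y - 14; no integer root y with |y| ≤ 4.
  x = 2: f_y(2, y) = 3*y**2 + 4*y - 23; no integer root y with |y| ≤ 4.
  x = 3: f_y(3, y) = 3*y**2 + 6*y - 34; no integer root y with |y| ≤ 4.
  x = 4: f_y(4, y) = 3*y**2 + 8*y - 47; no integer root y with |y| ≤ 4.
Only singular point on the grid: (-2, 1).
Classify: substitute x = -2 + u, y = 1 + v and expand: f = u**3 - u**2*v - u**2 + u*v**2 + v**3 + v**2.
No constant or linear terms (consistent with a singular point). Quadratic part: -u**2 + v**2. Cubic part: u**3 - u**2*v + u*v**2 + v**3.
The quadratic part v**2 - u**2 = (v − u)(v + u) splits into two distinct linear factors, so there are two distinct tangent lines y − 1 = ±(x − -2) — this is a node (ordinary double point).
Classification: node.


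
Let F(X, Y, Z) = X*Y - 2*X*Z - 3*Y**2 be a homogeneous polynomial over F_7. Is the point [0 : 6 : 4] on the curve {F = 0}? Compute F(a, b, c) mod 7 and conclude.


F(0,6,4) ≡ 4 (mod 7); P is NOT on the curve.

Evaluate F(0, 6, 4) term-by-term (mod 7).
  X*Y ↦ 1·0·6·1 = 0
  -2*X*Z ↦ -2·0·1·4 = 0
  -3*Y**2 ↦ -3·1·36·1 = -108
Sum: F(0, 6, 4) = (0) + (0) + (-108) = -108.
Reducing mod 7: -108 ≡ 4 (mod 7).
Since F(a, b, c) ≡ 4 ≠ 0 (mod 7), P does NOT lie on the curve.


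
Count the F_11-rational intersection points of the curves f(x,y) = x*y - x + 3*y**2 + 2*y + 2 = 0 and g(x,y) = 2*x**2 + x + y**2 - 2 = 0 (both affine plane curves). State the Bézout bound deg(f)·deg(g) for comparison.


Common zeros: {(2, 6), (3, 5)}; count = 2; Bézout bound = 4.

deg(f) = 2, deg(g) = 2, so Bézout bound = 4.
Scan x ∈ F_11. For each x, list the y ∈ F_11 with f(x, y) ≡ 0 and those with g(x, y) ≡ 0 (mod 11); the common zeros in that column are the intersection.
  x = 0: f ≡ 0 at y ∈ ∅; g ≡ 0 at y ∈ ∅; common: ∅.
  x = 1: f ≡ 0 at y ∈ ∅; g ≡ 0 at y ∈ ∅; common: ∅.
  x = 2: f ≡ 0 at y ∈ {0, 6}; g ≡ 0 at y ∈ {5, 6}; common: {6}.
  x = 3: f ≡ 0 at y ∈ {5, 8}; g ≡ 0 at y ∈ {5, 6}; common: {5}.
  x = 4: f ≡ 0 at y ∈ {2, 7}; g ≡ 0 at y ∈ ∅; common: ∅.
  x = 5: f ≡ 0 at y ∈ ∅; g ≡ 0 at y ∈ ∅; common: ∅.
  x = 6: f ≡ 0 at y ∈ ∅; g ≡ 0 at y ∈ {1, 10}; common: ∅.
  x = 7: f ≡ 0 at y ∈ {9, 10}; g ≡ 0 at y ∈ ∅; common: ∅.
  x = 8: f ≡ 0 at y ∈ ∅; g ≡ 0 at y ∈ {3, 8}; common: ∅.
  x = 9: f ≡ 0 at y ∈ ∅; g ≡ 0 at y ∈ ∅; common: ∅.
  x = 10: f ≡ 0 at y ∈ {3, 4}; g ≡ 0 at y ∈ {1, 10}; common: ∅.
Collecting: common zeros = {(2, 6), (3, 5)}, so the count is 2.
Comparison with the Bézout bound: 2 ≤ 4 = deg(f)·deg(g), as expected for curves with no common component (the affine F_11-count falls short of the bound because intersections may lie at infinity, over extension fields, or carry multiplicity).


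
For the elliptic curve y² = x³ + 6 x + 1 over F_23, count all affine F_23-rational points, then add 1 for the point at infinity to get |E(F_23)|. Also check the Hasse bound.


Affine points = {(0, 1), (0, 22), (1, 10), (1, 13), (3, 0), (5, 8), (5, 15), (6, 0), (7, 8), (7, 15), (8, 3), (8, 20), (9, 5), (9, 18), (10, 7), (10, 16), (11, 8), (11, 15), (14, 0), (15, 4), (15, 19), (17, 5), (17, 18), (20, 5), (20, 18), (21, 2), (21, 21)}; affine count = 27; |E(F_23)| = 28.

Discriminant check: Δ ∝ 4a³ + 27b² = 4·6³ + 27·1² = 4·216 + 27·1 ≡ 17 (mod 23). Nonzero ⇒ E is nonsingular.
For each x ∈ F_23, compute rhs = x³ + 6·x + 1 mod 23, then count y ∈ F_23 with y² ≡ rhs.
  x = 0: rhs = 1, matching y values: 1, 22 (2 points).
  x = 1: rhs = 8, matching y values: 10, 13 (2 points).
  x = 2: rhs = 21, matching y values: none (0 points).
  x = 3: rhs = 0, matching y values: 0 (1 points).
  x = 4: rhs = 20, matching y values: none (0 points).
  x = 5: rhs = 18, matching y values: 8, 15 (2 points).
  x = 6: rhs = 0, matching y values: 0 (1 points).
  x = 7: rhs = 18, matching y values: 8, 15 (2 points).
  x = 8: rhs = 9, matching y values: 3, 20 (2 points).
  x = 9: rhs = 2, matching y values: 5, 18 (2 points).
  x = 10: rhs = 3, matching y values: 7, 16 (2 points).
  x = 11: rhs = 18, matching y values: 8, 15 (2 points).
  x = 12: rhs = 7, matching y values: none (0 points).
  x = 13: rhs = 22, matching y values: none (0 points).
  x = 14: rhs = 0, matching y values: 0 (1 points).
  x = 15: rhs = 16, matching y values: 4, 19 (2 points).
  x = 16: rhs = 7, matching y values: none (0 points).
  x = 17: rhs = 2, matching y values: 5, 18 (2 points).
  x = 18: rhs = 7, matching y values: none (0 points).
  x = 19: rhs = 5, matching y values: none (0 points).
  x = 20: rhs = 2, matching y values: 5, 18 (2 points).
  x = 21: rhs = 4, matching y values: 2, 21 (2 points).
  x = 22: rhs = 17, matching y values: none (0 points).
Total affine count: 27.
Full point count |E(F_23)| = 27 + 1 = 28.
Hasse bound: |28 − (23+1)| = |4| = 4 ≤ 2√23 ≈ 9.5917 ✓.


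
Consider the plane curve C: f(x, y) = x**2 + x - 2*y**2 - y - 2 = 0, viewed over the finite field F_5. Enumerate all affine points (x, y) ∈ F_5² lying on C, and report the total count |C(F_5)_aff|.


Affine F_5-points: {(0, 1), (1, 0), (1, 2), (3, 0), (3, 2), (4, 1)}; count = 6.

For each of the 25 pairs (x, y) ∈ F_5², evaluate f(x, y) mod 5. Record the zeros.
  x = 0: [0↦3, 1↦0, 2↦3, 3↦2, 4↦2]  zeros at y ∈ {1}
  x = 1: [0↦0, 1↦2, 2↦0, 3↦4, 4↦4]  zeros at y ∈ {0, 2}
  x = 2: [0↦4, 1↦1, 2↦4, 3↦3, 4↦3]  zeros at y ∈ ∅
  x = 3: [0↦0, 1↦2, 2↦0, 3↦4, 4↦4]  zeros at y ∈ {0, 2}
  x = 4: [0↦3, 1↦0, 2↦3, 3↦2, 4↦2]  zeros at y ∈ {1}
Collecting zeros: affine points = {(0, 1), (1, 0), (1, 2), (3, 0), (3, 2), (4, 1)}.
Total count |C(F_5)_aff| = 6.


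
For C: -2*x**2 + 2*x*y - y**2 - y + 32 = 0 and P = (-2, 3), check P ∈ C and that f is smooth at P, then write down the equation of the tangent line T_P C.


Tangent line at P: 14*x - 11*y + 61 = 0.

Step 1: f(-2, 3) = 0, so P lies on C.
Step 2: partial derivatives
  f_x(x, y) = -4*x + 2*y, f_y(x, y) = 2*x - 2*y - 1.
  f_x(P) = 14, f_y(P) = -11 (gradient nonzero, so P is smooth).
Step 3: tangent line at P: 14·(x − -2) + -11·(y − 3) = 0.
Expanding: 14*x - 11*y + 61 = 0.


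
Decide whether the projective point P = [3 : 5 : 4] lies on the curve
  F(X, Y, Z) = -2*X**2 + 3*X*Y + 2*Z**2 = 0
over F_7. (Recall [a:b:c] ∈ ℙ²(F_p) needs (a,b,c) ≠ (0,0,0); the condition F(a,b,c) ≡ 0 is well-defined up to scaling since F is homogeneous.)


F(3,5,4) ≡ 3 (mod 7); P is NOT on the curve.

Evaluate F(3, 5, 4) term-by-term (mod 7).
  -2*X**2 ↦ -2·9·1·1 = -18
  3*X*Y ↦ 3·3·5·1 = 45
  2*Z**2 ↦ 2·1·1·16 = 32
Sum: F(3, 5, 4) = (-18) + (45) + (32) = 59.
Reducing mod 7: 59 ≡ 3 (mod 7).
Since F(a, b, c) ≡ 3 ≠ 0 (mod 7), P does NOT lie on the curve.


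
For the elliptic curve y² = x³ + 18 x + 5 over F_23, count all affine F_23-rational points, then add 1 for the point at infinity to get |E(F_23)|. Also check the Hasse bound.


Affine points = {(1, 1), (1, 22), (2, 7), (2, 16), (4, 7), (4, 16), (5, 6), (5, 17), (10, 9), (10, 14), (11, 4), (11, 19), (15, 4), (15, 19), (17, 7), (17, 16), (20, 4), (20, 19), (22, 3), (22, 20)}; affine count = 20; |E(F_23)| = 21.

Discriminant check: Δ ∝ 4a³ + 27b² = 4·18³ + 27·5² = 4·5832 + 27·25 ≡ 14 (mod 23). Nonzero ⇒ E is nonsingular.
For each x ∈ F_23, compute rhs = x³ + 18·x + 5 mod 23, then count y ∈ F_23 with y² ≡ rhs.
  x = 0: rhs = 5, matching y values: none (0 points).
  x = 1: rhs = 1, matching y values: 1, 22 (2 points).
  x = 2: rhs = 3, matching y values: 7, 16 (2 points).
  x = 3: rhs = 17, matching y values: none (0 points).
  x = 4: rhs = 3, matching y values: 7, 16 (2 points).
  x = 5: rhs = 13, matching y values: 6, 17 (2 points).
  x = 6: rhs = 7, matching y values: none (0 points).
  x = 7: rhs = 14, matching y values: none (0 points).
  x = 8: rhs = 17, matching y values: none (0 points).
  x = 9: rhs = 22, matching y values: none (0 points).
  x = 10: rhs = 12, matching y values: 9, 14 (2 points).
  x = 11: rhs = 16, matching y values: 4, 19 (2 points).
  x = 12: rhs = 17, matching y values: none (0 points).
  x = 13: rhs = 21, matching y values: none (0 points).
  x = 14: rhs = 11, matching y values: none (0 points).
  x = 15: rhs = 16, matching y values: 4, 19 (2 points).
  x = 16: rhs = 19, matching y values: none (0 points).
  x = 17: rhs = 3, matching y values: 7, 16 (2 points).
  x = 18: rhs = 20, matching y values: none (0 points).
  x = 19: rhs = 7, matching y values: none (0 points).
  x = 20: rhs = 16, matching y values: 4, 19 (2 points).
  x = 21: rhs = 7, matching y values: none (0 points).
  x = 22: rhs = 9, matching y values: 3, 20 (2 points).
Total affine count: 20.
Full point count |E(F_23)| = 20 + 1 = 21.
Hasse bound: |21 − (23+1)| = |-3| = 3 ≤ 2√23 ≈ 9.5917 ✓.


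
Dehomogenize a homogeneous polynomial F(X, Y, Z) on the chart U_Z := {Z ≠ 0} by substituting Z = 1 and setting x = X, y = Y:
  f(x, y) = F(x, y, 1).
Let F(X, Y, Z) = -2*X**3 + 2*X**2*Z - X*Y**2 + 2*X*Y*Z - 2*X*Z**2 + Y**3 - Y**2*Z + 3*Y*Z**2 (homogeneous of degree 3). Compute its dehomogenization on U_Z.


f(x, y) = -2*x**3 + 2*x**2 - x*y**2 + 2*x*y - 2*x + y**3 - y**2 + 3*y

On U_Z we set Z = 1. Each monomial c·X^i·Y^j·Z^k in F becomes c·x^i·y^j·1^k = c·x^i·y^j.
Substituting Z = 1: F(X, Y, 1) = -2*x**3 + 2*x**2 - x*y**2 + 2*x*y - 2*x + y**3 - y**2 + 3*y.
Note: deg(f) ≤ deg(F) = 3; strict inequality happens when F is divisible by Z (lost terms).


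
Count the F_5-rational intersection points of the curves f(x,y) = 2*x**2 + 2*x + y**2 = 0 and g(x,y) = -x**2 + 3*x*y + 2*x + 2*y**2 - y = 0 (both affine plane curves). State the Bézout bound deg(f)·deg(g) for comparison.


Common zeros: {(0, 0), (1, 1)}; count = 2; Bézout bound = 4.

deg(f) = 2, deg(g) = 2, so Bézout bound = 4.
Scan x ∈ F_5. For each x, list the y ∈ F_5 with f(x, y) ≡ 0 and those with g(x, y) ≡ 0 (mod 5); the common zeros in that column are the intersection.
  x = 0: f ≡ 0 at y ∈ {0}; g ≡ 0 at y ∈ {0, 3}; common: {0}.
  x = 1: f ≡ 0 at y ∈ {1, 4}; g ≡ 0 at y ∈ {1, 3}; common: {1}.
  x = 2: f ≡ 0 at y ∈ ∅; g ≡ 0 at y ∈ {0}; common: ∅.
  x = 3: f ≡ 0 at y ∈ {1, 4}; g ≡ 0 at y ∈ ∅; common: ∅.
  x = 4: f ≡ 0 at y ∈ {0}; g ≡ 0 at y ∈ {1}; common: ∅.
Collecting: common zeros = {(0, 0), (1, 1)}, so the count is 2.
Comparison with the Bézout bound: 2 ≤ 4 = deg(f)·deg(g), as expected for curves with no common component (the affine F_5-count falls short of the bound because intersections may lie at infinity, over extension fields, or carry multiplicity).


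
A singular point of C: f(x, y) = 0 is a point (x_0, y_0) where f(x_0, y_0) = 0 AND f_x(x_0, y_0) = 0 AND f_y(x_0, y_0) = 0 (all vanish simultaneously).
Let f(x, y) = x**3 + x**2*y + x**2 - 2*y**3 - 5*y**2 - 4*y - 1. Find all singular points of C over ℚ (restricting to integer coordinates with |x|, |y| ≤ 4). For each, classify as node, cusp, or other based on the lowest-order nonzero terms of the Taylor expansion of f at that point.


Singular points: {(0, -1)}; classification: cusp.

Compute partial derivatives:
  f_x = 3*x**2 + 2*x*y + 2*x.
  f_y = x**2 - 6*y**2 - 10*y - 4.
Scan x_0 ∈ {−4, ..., 4}. For each x_0, f_y(x_0, y) is a polynomial in y; find its integer roots y ∈ {−4, ..., 4}, then test f_x and f at those candidates.
  x = -4: f_y(-4, y) = -6*y**2 - 10*y + 12; no integer root y with |y| ≤ 4.
  x = -3: f_y(-3, y) = -6*y**2 - 10*y + 5; no integer root y with |y| ≤ 4.
  x = -2: f_y(-2, y) = -6*y**2 - 10*y; vanishes at y ∈ {0}. (-2, 0): f_x = 8 ≠ 0.
  x = -1: f_y(-1, y) = -6*y**2 - 10*y - 3; no integer root y with |y| ≤ 4.
  x = 0: f_y(0, y) = -6*y**2 - 10*y - 4; vanishes at y ∈ {-1}. (0, -1): f_x = 0, f = 0 — SINGULAR.
  x = 1: f_y(1, y) = -6*y**2 - 10*y - 3; no integer root y with |y| ≤ 4.
  x = 2: f_y(2, y) = -6*y**2 - 10*y; vanishes at y ∈ {0}. (2, 0): f_x = 16 ≠ 0.
  x = 3: f_y(3, y) = -6*y**2 - 10*y + 5; no integer root y with |y| ≤ 4.
  x = 4: f_y(4, y) = -6*y**2 - 10*y + 12; no integer root y with |y| ≤ 4.
Only singular point on the grid: (0, -1).
Classify: substitute x = 0 + u, y = -1 + v and expand: f = u**3 + u**2*v - 2*v**3 + v**2.
No constant or linear terms (consistent with a singular point). Quadratic part: v**2. Cubic part: u**3 + u**2*v - 2*v**3.
The quadratic part v**2 is a perfect square, so there is a single (double) tangent line v = 0, i.e. y = -1. Restricting the cubic part to that line (v = 0) leaves u**3 ≠ 0, so f is not divisible by v and the branch is v² ≈ -u**3 to lowest order — this is a cusp.
Classification: cusp.


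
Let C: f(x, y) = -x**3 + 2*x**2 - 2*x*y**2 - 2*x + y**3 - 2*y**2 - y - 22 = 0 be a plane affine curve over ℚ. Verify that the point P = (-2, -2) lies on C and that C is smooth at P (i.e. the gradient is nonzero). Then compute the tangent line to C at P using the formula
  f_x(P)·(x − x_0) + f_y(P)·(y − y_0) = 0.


Tangent line at P: -30*x + 3*y - 54 = 0.

Step 1: f(-2, -2) = 0, so P lies on C.
Step 2: partial derivatives
  f_x(x, y) = -3*x**2 + 4*x - 2*y**2 - 2, f_y(x, y) = -4*x*y + 3*y**2 - 4*y - 1.
  f_x(P) = -30, f_y(P) = 3 (gradient nonzero, so P is smooth).
Step 3: tangent line at P: -30·(x − -2) + 3·(y − -2) = 0.
Expanding: -30*x + 3*y - 54 = 0.


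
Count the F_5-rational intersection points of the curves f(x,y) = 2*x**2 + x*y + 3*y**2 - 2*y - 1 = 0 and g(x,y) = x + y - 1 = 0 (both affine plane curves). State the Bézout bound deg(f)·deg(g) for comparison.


Common zeros: {(0, 1), (2, 4)}; count = 2; Bézout bound = 2.

deg(f) = 2, deg(g) = 1, so Bézout bound = 2.
Scan x ∈ F_5. For each x, list the y ∈ F_5 with f(x, y) ≡ 0 and those with g(x, y) ≡ 0 (mod 5); the common zeros in that column are the intersection.
  x = 0: f ≡ 0 at y ∈ {1, 3}; g ≡ 0 at y ∈ {1}; common: {1}.
  x = 1: f ≡ 0 at y ∈ {3, 4}; g ≡ 0 at y ∈ {0}; common: ∅.
  x = 2: f ≡ 0 at y ∈ {1, 4}; g ≡ 0 at y ∈ {4}; common: {4}.
  x = 3: f ≡ 0 at y ∈ ∅; g ≡ 0 at y ∈ {3}; common: ∅.
  x = 4: f ≡ 0 at y ∈ ∅; g ≡ 0 at y ∈ {2}; common: ∅.
Collecting: common zeros = {(0, 1), (2, 4)}, so the count is 2.
Comparison with the Bézout bound: 2 ≤ 2 = deg(f)·deg(g), as expected for curves with no common component (the bound is attained).


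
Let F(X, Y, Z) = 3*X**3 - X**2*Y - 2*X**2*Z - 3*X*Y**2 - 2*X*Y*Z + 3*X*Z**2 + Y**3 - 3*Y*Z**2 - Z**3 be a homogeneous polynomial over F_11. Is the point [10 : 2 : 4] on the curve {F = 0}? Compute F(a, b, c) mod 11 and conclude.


F(10,2,4) ≡ 2 (mod 11); P is NOT on the curve.

Evaluate F(10, 2, 4) term-by-term (mod 11).
  3*X**3 ↦ 3·1000·1·1 = 3000
  -X**2*Y ↦ -1·100·2·1 = -200
  -2*X**2*Z ↦ -2·100·1·4 = -800
  -3*X*Y**2 ↦ -3·10·4·1 = -120
  -2*X*Y*Z ↦ -2·10·2·4 = -160
  3*X*Z**2 ↦ 3·10·1·16 = 480
  Y**3 ↦ 1·1·8·1 = 8
  -3*Y*Z**2 ↦ -3·1·2·16 = -96
  -Z**3 ↦ -1·1·1·64 = -64
Sum: F(10, 2, 4) = (3000) + (-200) + (-800) + (-120) + (-160) + (480) + (8) + (-96) + (-64) = 2048.
Reducing mod 11: 2048 ≡ 2 (mod 11).
Since F(a, b, c) ≡ 2 ≠ 0 (mod 11), P does NOT lie on the curve.


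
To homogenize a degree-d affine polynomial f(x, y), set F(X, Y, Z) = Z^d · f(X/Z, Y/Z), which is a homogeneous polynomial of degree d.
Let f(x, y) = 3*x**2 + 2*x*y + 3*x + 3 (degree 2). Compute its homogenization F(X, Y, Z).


F(X, Y, Z) = 3*X**2 + 2*X*Y + 3*X*Z + 3*Z**2

deg(f) = 2.
Substitute x = X/Z, y = Y/Z into f, then multiply by Z^2.
  monomial 3·x^2·y^0 ↦ 3·X^2·Y^0·Z^0.
  monomial 2·x^1·y^1 ↦ 2·X^1·Y^1·Z^0.
  monomial 3·x^1·y^0 ↦ 3·X^1·Y^0·Z^1.
  monomial 3·x^0·y^0 ↦ 3·X^0·Y^0·Z^2.
Collecting: F(X, Y, Z) = 3*X**2 + 2*X*Y + 3*X*Z + 3*Z**2.


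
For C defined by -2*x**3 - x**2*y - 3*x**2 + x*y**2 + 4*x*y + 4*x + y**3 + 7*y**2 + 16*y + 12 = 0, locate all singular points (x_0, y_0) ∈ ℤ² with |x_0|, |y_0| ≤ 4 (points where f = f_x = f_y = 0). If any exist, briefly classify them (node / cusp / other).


Singular points: {(0, -2)}; classification: node.

Compute partial derivatives:
  f_x = -6*x**2 - 2*x*y - 6*x + y**2 + 4*y + 4.
  f_y = -x**2 + 2*x*y + 4*x + 3*y**2 + 14*y + 16.
Scan x_0 ∈ {−4, ..., 4}. For each x_0, f_y(x_0, y) is a polynomial in y; find its integer roots y ∈ {−4, ..., 4}, then test f_x and f at those candidates.
  x = -4: f_y(-4, y) = 3*y**2 + 6*y - 16; no integer root y with |y| ≤ 4.
  x = -3: f_y(-3, y) = 3*y**2 + 8*y - 5; no integer root y with |y| ≤ 4.
  x = -2: f_y(-2, y) = 3*y**2 + 10*y + 4; no integer root y with |y| ≤ 4.
  x = -1: f_y(-1, y) = 3*y**2 + 12*y + 11; no integer root y with |y| ≤ 4.
  x = 0: f_y(0, y) = 3*y**2 + 14*y + 16; vanishes at y ∈ {-2}. (0, -2): f_x = 0, f = 0 — SINGULAR.
  x = 1: f_y(1, y) = 3*y**2 + 16*y + 19; no integer root y with |y| ≤ 4.
  x = 2: f_y(2, y) = 3*y**2 + 18*y + 20; no integer root y with |y| ≤ 4.
  x = 3: f_y(3, y) = 3*y**2 + 20*y + 19; no integer root y with |y| ≤ 4.
  x = 4: f_y(4, y) = 3*y**2 + 22*y + 16; no integer root y with |y| ≤ 4.
Only singular point on the grid: (0, -2).
Classify: substitute x = 0 + u, y = -2 + v and expand: f = -2*u**3 - u**2*v - u**2 + u*v**2 + v**3 + v**2.
No constant or linear terms (consistent with a singular point). Quadratic part: -u**2 + v**2. Cubic part: -2*u**3 - u**2*v + u*v**2 + v**3.
The quadratic part v**2 - u**2 = (v − u)(v + u) splits into two distinct linear factors, so there are two distinct tangent lines y − -2 = ±(x − 0) — this is a node (ordinary double point).
Classification: node.


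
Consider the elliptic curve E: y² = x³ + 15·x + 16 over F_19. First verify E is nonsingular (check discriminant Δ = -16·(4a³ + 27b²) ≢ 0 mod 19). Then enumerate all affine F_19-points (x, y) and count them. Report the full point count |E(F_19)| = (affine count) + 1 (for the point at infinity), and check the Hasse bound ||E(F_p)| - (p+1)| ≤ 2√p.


Affine points = {(0, 4), (0, 15), (2, 4), (2, 15), (4, 8), (4, 11), (5, 8), (5, 11), (9, 5), (9, 14), (10, 8), (10, 11), (11, 7), (11, 12), (12, 9), (12, 10), (14, 5), (14, 14), (15, 5), (15, 14), (16, 1), (16, 18), (17, 4), (17, 15), (18, 0)}; affine count = 25; |E(F_19)| = 26.

Discriminant check: Δ ∝ 4a³ + 27b² = 4·15³ + 27·16² = 4·3375 + 27·256 ≡ 6 (mod 19). Nonzero ⇒ E is nonsingular.
For each x ∈ F_19, compute rhs = x³ + 15·x + 16 mod 19, then count y ∈ F_19 with y² ≡ rhs.
  x = 0: rhs = 16, matching y values: 4, 15 (2 points).
  x = 1: rhs = 13, matching y values: none (0 points).
  x = 2: rhs = 16, matching y values: 4, 15 (2 points).
  x = 3: rhs = 12, matching y values: none (0 points).
  x = 4: rhs = 7, matching y values: 8, 11 (2 points).
  x = 5: rhs = 7, matching y values: 8, 11 (2 points).
  x = 6: rhs = 18, matching y values: none (0 points).
  x = 7: rhs = 8, matching y values: none (0 points).
  x = 8: rhs = 2, matching y values: none (0 points).
  x = 9: rhs = 6, matching y values: 5, 14 (2 points).
  x = 10: rhs = 7, matching y values: 8, 11 (2 points).
  x = 11: rhs = 11, matching y values: 7, 12 (2 points).
  x = 12: rhs = 5, matching y values: 9, 10 (2 points).
  x = 13: rhs = 14, matching y values: none (0 points).
  x = 14: rhs = 6, matching y values: 5, 14 (2 points).
  x = 15: rhs = 6, matching y values: 5, 14 (2 points).
  x = 16: rhs = 1, matching y values: 1, 18 (2 points).
  x = 17: rhs = 16, matching y values: 4, 15 (2 points).
  x = 18: rhs = 0, matching y values: 0 (1 points).
Total affine count: 25.
Full point count |E(F_19)| = 25 + 1 = 26.
Hasse bound: |26 − (19+1)| = |6| = 6 ≤ 2√19 ≈ 8.7178 ✓.
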